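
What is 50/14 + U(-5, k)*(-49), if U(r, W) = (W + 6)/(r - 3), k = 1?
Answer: 2601/56 ≈ 46.446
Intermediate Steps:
U(r, W) = (6 + W)/(-3 + r)
50/14 + U(-5, k)*(-49) = 50/14 + ((6 + 1)/(-3 - 5))*(-49) = 50*(1/14) + (7/(-8))*(-49) = 25/7 - ⅛*7*(-49) = 25/7 - 7/8*(-49) = 25/7 + 343/8 = 2601/56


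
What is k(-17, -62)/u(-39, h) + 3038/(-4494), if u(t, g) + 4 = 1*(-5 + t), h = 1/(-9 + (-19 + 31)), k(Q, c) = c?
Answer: 527/856 ≈ 0.61565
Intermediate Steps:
h = ⅓ (h = 1/(-9 + 12) = 1/3 = ⅓ ≈ 0.33333)
u(t, g) = -9 + t (u(t, g) = -4 + 1*(-5 + t) = -4 + (-5 + t) = -9 + t)
k(-17, -62)/u(-39, h) + 3038/(-4494) = -62/(-9 - 39) + 3038/(-4494) = -62/(-48) + 3038*(-1/4494) = -62*(-1/48) - 217/321 = 31/24 - 217/321 = 527/856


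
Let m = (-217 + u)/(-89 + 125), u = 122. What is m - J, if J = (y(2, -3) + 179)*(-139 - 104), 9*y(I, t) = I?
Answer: 1567741/36 ≈ 43548.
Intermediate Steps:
y(I, t) = I/9
m = -95/36 (m = (-217 + 122)/(-89 + 125) = -95/36 ≈ -2.6389)
J = -43551 (J = ((1/9)*2 + 179)*(-139 - 104) = (2/9 + 179)*(-243) = (1613/9)*(-243) = -43551)
m - J = -95/36 - 1*(-43551) = -95/36 + 43551 = 1567741/36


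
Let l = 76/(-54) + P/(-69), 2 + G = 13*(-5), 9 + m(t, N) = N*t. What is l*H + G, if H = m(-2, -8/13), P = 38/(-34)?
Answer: -7711760/137241 ≈ -56.191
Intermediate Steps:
P = -19/17 (P = 38*(-1/34) = -19/17 ≈ -1.1176)
m(t, N) = -9 + N*t
G = -67 (G = -2 + 13*(-5) = -2 - 65 = -67)
H = -101/13 (H = -9 - 8/13*(-2) = -9 + 16/13 = -101/13 ≈ -7.7692)
l = -14687/10557 (l = 76/(-54) - 19/17/(-69) = 76*(-1/54) - 19/17*(-1/69) = -38/27 + 19/1173 = -14687/10557 ≈ -1.3912)
l*H + G = -14687/10557*(-101/13) - 67 = 1483387/137241 - 67 = -7711760/137241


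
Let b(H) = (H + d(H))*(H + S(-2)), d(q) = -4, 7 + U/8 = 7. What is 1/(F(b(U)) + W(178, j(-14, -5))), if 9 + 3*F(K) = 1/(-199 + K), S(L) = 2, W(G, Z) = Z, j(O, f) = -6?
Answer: -621/5590 ≈ -0.11109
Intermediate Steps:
U = 0 (U = -56 + 8*7 = -56 + 56 = 0)
b(H) = (-4 + H)*(2 + H) (b(H) = (H - 4)*(H + 2) = (-4 + H)*(2 + H))
F(K) = -3 + 1/(3*(-199 + K))
1/(F(b(U)) + W(178, j(-14, -5))) = 1/((1792 - 9*(-8 + 0² - 2*0))/(3*(-199 + (-8 + 0² - 2*0))) - 6) = 1/((1792 - 9*(-8 + 0 + 0))/(3*(-199 + (-8 + 0 + 0))) - 6) = 1/((1792 - 9*(-8))/(3*(-199 - 8)) - 6) = 1/((⅓)*(1792 + 72)/(-207) - 6) = 1/((⅓)*(-1/207)*1864 - 6) = 1/(-1864/621 - 6) = 1/(-5590/621) = -621/5590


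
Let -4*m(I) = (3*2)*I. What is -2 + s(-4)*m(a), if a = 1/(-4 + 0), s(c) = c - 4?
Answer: -5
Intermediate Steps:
s(c) = -4 + c
a = -1/4 (a = 1/(-4) = -1/4 ≈ -0.25000)
m(I) = -3*I/2 (m(I) = -3*2*I/4 = -3*I/2)
-2 + s(-4)*m(a) = -2 + (-4 - 4)*(-3/2*(-1/4)) = -2 - 8*3/8 = -2 - 3 = -5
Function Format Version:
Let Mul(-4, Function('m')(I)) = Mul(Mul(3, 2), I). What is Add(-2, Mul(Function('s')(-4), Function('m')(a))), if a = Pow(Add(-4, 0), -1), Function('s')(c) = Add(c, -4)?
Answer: -5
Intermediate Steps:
Function('s')(c) = Add(-4, c)
a = Rational(-1, 4) (a = Pow(-4, -1) = Rational(-1, 4) ≈ -0.25000)
Function('m')(I) = Mul(Rational(-3, 2), I) (Function('m')(I) = Mul(Rational(-1, 4), Mul(Mul(3, 2), I)) = Mul(Rational(-1, 4), Mul(6, I)) = Mul(Rational(-3, 2), I))
Add(-2, Mul(Function('s')(-4), Function('m')(a))) = Add(-2, Mul(Add(-4, -4), Mul(Rational(-3, 2), Rational(-1, 4)))) = Add(-2, Mul(-8, Rational(3, 8))) = Add(-2, -3) = -5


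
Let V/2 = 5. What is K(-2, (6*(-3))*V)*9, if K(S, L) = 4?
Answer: 36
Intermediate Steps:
V = 10 (V = 2*5 = 10)
K(-2, (6*(-3))*V)*9 = 4*9 = 36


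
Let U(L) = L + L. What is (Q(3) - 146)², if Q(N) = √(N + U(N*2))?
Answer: (146 - √15)² ≈ 20200.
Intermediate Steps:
U(L) = 2*L
Q(N) = √5*√N (Q(N) = √(N + 2*(N*2)) = √(N + 2*(2*N)) = √(N + 4*N) = √(5*N) = √5*√N)
(Q(3) - 146)² = (√5*√3 - 146)² = (√15 - 146)² = (-146 + √15)²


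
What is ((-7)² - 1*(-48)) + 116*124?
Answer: 14481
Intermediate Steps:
((-7)² - 1*(-48)) + 116*124 = (49 + 48) + 14384 = 97 + 14384 = 14481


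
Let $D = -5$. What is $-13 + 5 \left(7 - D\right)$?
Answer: $47$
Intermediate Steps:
$-13 + 5 \left(7 - D\right) = -13 + 5 \left(7 - -5\right) = -13 + 5 \left(7 + 5\right) = -13 + 5 \cdot 12 = -13 + 60 = 47$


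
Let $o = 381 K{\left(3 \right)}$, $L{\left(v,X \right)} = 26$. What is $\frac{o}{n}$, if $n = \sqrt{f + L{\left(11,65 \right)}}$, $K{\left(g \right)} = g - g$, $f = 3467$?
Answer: $0$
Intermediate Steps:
$K{\left(g \right)} = 0$
$o = 0$ ($o = 381 \cdot 0 = 0$)
$n = \sqrt{3493}$ ($n = \sqrt{3467 + 26} = \sqrt{3493} \approx 59.102$)
$\frac{o}{n} = \frac{0}{\sqrt{3493}} = 0 \frac{\sqrt{3493}}{3493} = 0$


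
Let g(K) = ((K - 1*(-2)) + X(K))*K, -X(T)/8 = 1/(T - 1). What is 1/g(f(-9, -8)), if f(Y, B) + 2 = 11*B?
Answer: 91/720000 ≈ 0.00012639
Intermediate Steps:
X(T) = -8/(-1 + T) (X(T) = -8/(T - 1) = -8/(-1 + T))
f(Y, B) = -2 + 11*B
g(K) = K*(2 + K - 8/(-1 + K)) (g(K) = ((K - 1*(-2)) - 8/(-1 + K))*K = ((K + 2) - 8/(-1 + K))*K = ((2 + K) - 8/(-1 + K))*K = (2 + K - 8/(-1 + K))*K = K*(2 + K - 8/(-1 + K)))
1/g(f(-9, -8)) = 1/((-2 + 11*(-8))*(-10 + (-2 + 11*(-8)) + (-2 + 11*(-8))²)/(-1 + (-2 + 11*(-8)))) = 1/((-2 - 88)*(-10 + (-2 - 88) + (-2 - 88)²)/(-1 + (-2 - 88))) = 1/(-90*(-10 - 90 + (-90)²)/(-1 - 90)) = 1/(-90*(-10 - 90 + 8100)/(-91)) = 1/(-90*(-1/91)*8000) = 1/(720000/91) = 91/720000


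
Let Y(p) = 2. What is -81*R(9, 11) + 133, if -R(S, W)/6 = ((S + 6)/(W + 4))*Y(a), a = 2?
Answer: 1105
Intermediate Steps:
R(S, W) = -12*(6 + S)/(4 + W) (R(S, W) = -6*(S + 6)/(W + 4)*2 = -6*(6 + S)/(4 + W)*2 = -12*(6 + S)/(4 + W))
-81*R(9, 11) + 133 = -972*(-6 - 1*9)/(4 + 11) + 133 = -972*(-6 - 9)/15 + 133 = -972*(-15)/15 + 133 = -81*(-12) + 133 = 972 + 133 = 1105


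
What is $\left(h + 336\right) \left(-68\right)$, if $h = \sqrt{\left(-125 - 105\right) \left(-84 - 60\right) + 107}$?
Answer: $-22848 - 68 \sqrt{33227} \approx -35243.0$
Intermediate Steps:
$h = \sqrt{33227}$ ($h = \sqrt{\left(-230\right) \left(-144\right) + 107} = \sqrt{33120 + 107} = \sqrt{33227} \approx 182.28$)
$\left(h + 336\right) \left(-68\right) = \left(\sqrt{33227} + 336\right) \left(-68\right) = \left(336 + \sqrt{33227}\right) \left(-68\right) = -22848 - 68 \sqrt{33227}$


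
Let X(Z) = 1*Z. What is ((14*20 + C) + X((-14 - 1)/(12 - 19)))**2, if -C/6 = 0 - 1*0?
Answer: 3900625/49 ≈ 79605.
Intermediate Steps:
X(Z) = Z
C = 0 (C = -6*(0 - 1*0) = -6*(0 + 0) = -6*0 = 0)
((14*20 + C) + X((-14 - 1)/(12 - 19)))**2 = ((14*20 + 0) + (-14 - 1)/(12 - 19))**2 = ((280 + 0) - 15/(-7))**2 = (280 - 15*(-1/7))**2 = (280 + 15/7)**2 = (1975/7)**2 = 3900625/49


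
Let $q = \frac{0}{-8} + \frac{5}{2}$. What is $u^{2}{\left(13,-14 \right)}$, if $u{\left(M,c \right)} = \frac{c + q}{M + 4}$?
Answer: $\frac{529}{1156} \approx 0.45761$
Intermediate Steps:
$q = \frac{5}{2}$ ($q = 0 \left(- \frac{1}{8}\right) + 5 \cdot \frac{1}{2} = 0 + \frac{5}{2} = \frac{5}{2} \approx 2.5$)
$u{\left(M,c \right)} = \frac{\frac{5}{2} + c}{4 + M}$ ($u{\left(M,c \right)} = \frac{c + \frac{5}{2}}{M + 4} = \frac{\frac{5}{2} + c}{4 + M}$)
$u^{2}{\left(13,-14 \right)} = \left(\frac{\frac{5}{2} - 14}{4 + 13}\right)^{2} = \left(\frac{1}{17} \left(- \frac{23}{2}\right)\right)^{2} = \left(- \frac{23}{34}\right)^{2} = \frac{529}{1156}$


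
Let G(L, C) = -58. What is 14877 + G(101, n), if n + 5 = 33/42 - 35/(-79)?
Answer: 14819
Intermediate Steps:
n = -4171/1106 (n = -5 + (33/42 - 35/(-79)) = -5 + (33*(1/42) - 35*(-1/79)) = -5 + (11/14 + 35/79) = -5 + 1359/1106 = -4171/1106 ≈ -3.7712)
14877 + G(101, n) = 14877 - 58 = 14819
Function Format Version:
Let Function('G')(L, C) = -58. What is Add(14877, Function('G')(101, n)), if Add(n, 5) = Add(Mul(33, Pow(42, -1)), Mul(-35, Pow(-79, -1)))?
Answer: 14819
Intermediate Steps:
n = Rational(-4171, 1106) (n = Add(-5, Add(Mul(33, Pow(42, -1)), Mul(-35, Pow(-79, -1)))) = Add(-5, Add(Mul(33, Rational(1, 42)), Mul(-35, Rational(-1, 79)))) = Add(-5, Add(Rational(11, 14), Rational(35, 79))) = Add(-5, Rational(1359, 1106)) = Rational(-4171, 1106) ≈ -3.7712)
Add(14877, Function('G')(101, n)) = Add(14877, -58) = 14819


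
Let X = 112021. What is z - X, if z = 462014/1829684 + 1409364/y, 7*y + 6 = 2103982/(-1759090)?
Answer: -8586891777092600895/5790273791762 ≈ -1.4830e+6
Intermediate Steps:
y = -6329261/6156815 (y = -6/7 + (2103982/(-1759090))/7 = -6/7 + (2103982*(-1/1759090))/7 = -6/7 + (⅐)*(-1051991/879545) = -6/7 - 1051991/6156815 = -6329261/6156815 ≈ -1.0280)
z = -7938259516665629893/5790273791762 (z = 462014/1829684 + 1409364/(-6329261/6156815) = 462014*(1/1829684) + 1409364*(-6156815/6329261) = 231007/914842 - 8677193415660/6329261 = -7938259516665629893/5790273791762 ≈ -1.3710e+6)
z - X = -7938259516665629893/5790273791762 - 1*112021 = -7938259516665629893/5790273791762 - 112021 = -8586891777092600895/5790273791762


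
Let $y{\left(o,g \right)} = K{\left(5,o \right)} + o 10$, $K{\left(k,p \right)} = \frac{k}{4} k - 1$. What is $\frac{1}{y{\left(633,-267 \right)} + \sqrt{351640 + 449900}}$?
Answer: $\frac{33788}{209780547} - \frac{32 \sqrt{22265}}{209780547} \approx 0.0001383$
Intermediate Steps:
$K{\left(k,p \right)} = -1 + \frac{k^{2}}{4}$ ($K{\left(k,p \right)} = k \frac{1}{4} k - 1 = \frac{k}{4} k - 1 = \frac{k^{2}}{4} - 1 = -1 + \frac{k^{2}}{4}$)
$y{\left(o,g \right)} = \frac{21}{4} + 10 o$ ($y{\left(o,g \right)} = \left(-1 + \frac{5^{2}}{4}\right) + o 10 = \left(-1 + \frac{1}{4} \cdot 25\right) + 10 o = \left(-1 + \frac{25}{4}\right) + 10 o = \frac{21}{4} + 10 o$)
$\frac{1}{y{\left(633,-267 \right)} + \sqrt{351640 + 449900}} = \frac{1}{\left(\frac{21}{4} + 10 \cdot 633\right) + \sqrt{351640 + 449900}} = \frac{1}{\left(\frac{21}{4} + 6330\right) + \sqrt{801540}} = \frac{1}{\frac{25341}{4} + 6 \sqrt{22265}}$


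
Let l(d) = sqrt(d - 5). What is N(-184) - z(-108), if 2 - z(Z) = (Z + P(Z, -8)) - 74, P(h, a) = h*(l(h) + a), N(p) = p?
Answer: 496 - 108*I*sqrt(113) ≈ 496.0 - 1148.1*I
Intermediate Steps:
l(d) = sqrt(-5 + d)
P(h, a) = h*(a + sqrt(-5 + h)) (P(h, a) = h*(sqrt(-5 + h) + a) = h*(a + sqrt(-5 + h)))
z(Z) = 76 - Z - Z*(-8 + sqrt(-5 + Z)) (z(Z) = 2 - ((Z + Z*(-8 + sqrt(-5 + Z))) - 74) = 2 - (-74 + Z + Z*(-8 + sqrt(-5 + Z))) = 2 + (74 - Z - Z*(-8 + sqrt(-5 + Z))) = 76 - Z - Z*(-8 + sqrt(-5 + Z)))
N(-184) - z(-108) = -184 - (76 - 1*(-108) - 1*(-108)*(-8 + sqrt(-5 - 108))) = -184 - (76 + 108 - 1*(-108)*(-8 + sqrt(-113))) = -184 - (76 + 108 - 1*(-108)*(-8 + I*sqrt(113))) = -184 - (76 + 108 + (-864 + 108*I*sqrt(113))) = -184 - (-680 + 108*I*sqrt(113)) = -184 + (680 - 108*I*sqrt(113)) = 496 - 108*I*sqrt(113)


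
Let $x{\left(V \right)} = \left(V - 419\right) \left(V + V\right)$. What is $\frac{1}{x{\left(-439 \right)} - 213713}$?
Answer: $\frac{1}{539611} \approx 1.8532 \cdot 10^{-6}$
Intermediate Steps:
$x{\left(V \right)} = 2 V \left(-419 + V\right)$ ($x{\left(V \right)} = \left(-419 + V\right) 2 V = 2 V \left(-419 + V\right)$)
$\frac{1}{x{\left(-439 \right)} - 213713} = \frac{1}{2 \left(-439\right) \left(-419 - 439\right) - 213713} = \frac{1}{2 \left(-439\right) \left(-858\right) - 213713} = \frac{1}{753324 - 213713} = \frac{1}{539611}$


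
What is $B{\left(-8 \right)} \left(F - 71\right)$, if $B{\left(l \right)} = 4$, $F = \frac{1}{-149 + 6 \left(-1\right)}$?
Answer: $- \frac{44024}{155} \approx -284.03$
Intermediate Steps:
$F = - \frac{1}{155}$ ($F = \frac{1}{-149 - 6} = \frac{1}{-155} = - \frac{1}{155} \approx -0.0064516$)
$B{\left(-8 \right)} \left(F - 71\right) = 4 \left(- \frac{1}{155} - 71\right) = 4 \left(- \frac{11006}{155}\right) = - \frac{44024}{155}$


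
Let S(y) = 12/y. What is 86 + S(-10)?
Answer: 424/5 ≈ 84.800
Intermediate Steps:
86 + S(-10) = 86 + 12/(-10) = 86 + 12*(-1/10) = 86 - 6/5 = 424/5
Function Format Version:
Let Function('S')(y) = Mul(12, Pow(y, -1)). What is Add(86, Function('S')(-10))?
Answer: Rational(424, 5) ≈ 84.800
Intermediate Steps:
Add(86, Function('S')(-10)) = Add(86, Mul(12, Pow(-10, -1))) = Add(86, Mul(12, Rational(-1, 10))) = Add(86, Rational(-6, 5)) = Rational(424, 5)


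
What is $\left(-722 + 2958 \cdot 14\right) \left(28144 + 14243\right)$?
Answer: $1724727030$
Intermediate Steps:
$\left(-722 + 2958 \cdot 14\right) \left(28144 + 14243\right) = \left(-722 + 41412\right) 42387 = 40690 \cdot 42387 = 1724727030$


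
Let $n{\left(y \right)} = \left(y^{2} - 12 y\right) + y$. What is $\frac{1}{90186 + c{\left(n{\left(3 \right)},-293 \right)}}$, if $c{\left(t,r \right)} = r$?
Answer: $\frac{1}{89893} \approx 1.1124 \cdot 10^{-5}$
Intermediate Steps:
$n{\left(y \right)} = y^{2} - 11 y$
$\frac{1}{90186 + c{\left(n{\left(3 \right)},-293 \right)}} = \frac{1}{90186 - 293} = \frac{1}{89893}$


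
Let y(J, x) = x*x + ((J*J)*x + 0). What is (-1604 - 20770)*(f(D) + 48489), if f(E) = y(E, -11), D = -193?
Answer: 8079900246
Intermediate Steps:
y(J, x) = x**2 + x*J**2 (y(J, x) = x**2 + (J**2*x + 0) = x**2 + (x*J**2 + 0) = x**2 + x*J**2)
f(E) = 121 - 11*E**2 (f(E) = -11*(-11 + E**2) = 121 - 11*E**2)
(-1604 - 20770)*(f(D) + 48489) = (-1604 - 20770)*((121 - 11*(-193)**2) + 48489) = -22374*((121 - 11*37249) + 48489) = -22374*((121 - 409739) + 48489) = -22374*(-409618 + 48489) = -22374*(-361129) = 8079900246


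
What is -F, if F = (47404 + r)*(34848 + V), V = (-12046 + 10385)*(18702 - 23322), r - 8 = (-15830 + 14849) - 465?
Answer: -354336633288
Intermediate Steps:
r = -1438 (r = 8 + ((-15830 + 14849) - 465) = 8 + (-981 - 465) = 8 - 1446 = -1438)
V = 7673820 (V = -1661*(-4620) = 7673820)
F = 354336633288 (F = (47404 - 1438)*(34848 + 7673820) = 45966*7708668 = 354336633288)
-F = -1*354336633288 = -354336633288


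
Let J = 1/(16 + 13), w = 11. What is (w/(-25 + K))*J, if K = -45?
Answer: -11/2030 ≈ -0.0054187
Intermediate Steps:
J = 1/29 ≈ 0.034483
(w/(-25 + K))*J = (11/(-25 - 45))*(1/29) = (11/(-70))*(1/29) = (11*(-1/70))*(1/29) = -11/70*1/29 = -11/2030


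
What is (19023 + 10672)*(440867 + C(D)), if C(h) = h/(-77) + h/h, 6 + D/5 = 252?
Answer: 1008014770170/77 ≈ 1.3091e+10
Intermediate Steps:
D = 1230 (D = -30 + 5*252 = -30 + 1260 = 1230)
C(h) = 1 - h/77 (C(h) = h*(-1/77) + 1 = -h/77 + 1 = 1 - h/77)
(19023 + 10672)*(440867 + C(D)) = (19023 + 10672)*(440867 + (1 - 1/77*1230)) = 29695*(440867 + (1 - 1230/77)) = 29695*(440867 - 1153/77) = 29695*(33945606/77) = 1008014770170/77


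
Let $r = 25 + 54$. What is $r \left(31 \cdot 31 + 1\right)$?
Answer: $75998$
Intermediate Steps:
$r = 79$
$r \left(31 \cdot 31 + 1\right) = 79 \left(31 \cdot 31 + 1\right) = 79 \left(961 + 1\right) = 79 \cdot 962 = 75998$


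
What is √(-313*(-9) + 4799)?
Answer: 8*√119 ≈ 87.270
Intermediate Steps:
√(-313*(-9) + 4799) = √(2817 + 4799) = √7616 = 8*√119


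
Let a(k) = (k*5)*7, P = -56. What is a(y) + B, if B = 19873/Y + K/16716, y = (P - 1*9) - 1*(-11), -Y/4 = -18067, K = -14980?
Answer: -11652707377/6163428 ≈ -1890.6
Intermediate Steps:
Y = 72268 (Y = -4*(-18067) = 72268)
y = -54 (y = (-56 - 1*9) - 1*(-11) = (-56 - 9) + 11 = -65 + 11 = -54)
a(k) = 35*k (a(k) = (5*k)*7 = 35*k)
B = -3828457/6163428 (B = 19873/72268 - 14980/16716 = 19873*(1/72268) - 14980*1/16716 = 2839/10324 - 535/597 = -3828457/6163428 ≈ -0.62116)
a(y) + B = 35*(-54) - 3828457/6163428 = -1890 - 3828457/6163428 = -11652707377/6163428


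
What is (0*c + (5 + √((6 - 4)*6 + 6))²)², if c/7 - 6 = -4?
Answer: 3649 + 2580*√2 ≈ 7297.7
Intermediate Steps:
c = 14 (c = 42 + 7*(-4) = 42 - 28 = 14)
(0*c + (5 + √((6 - 4)*6 + 6))²)² = (0*14 + (5 + √((6 - 4)*6 + 6))²)² = (0 + (5 + √(2*6 + 6))²)² = (0 + (5 + √(12 + 6))²)² = (0 + (5 + √18)²)² = (0 + (5 + 3*√2)²)² = ((5 + 3*√2)²)² = (5 + 3*√2)⁴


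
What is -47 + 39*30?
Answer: 1123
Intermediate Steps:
-47 + 39*30 = -47 + 1170 = 1123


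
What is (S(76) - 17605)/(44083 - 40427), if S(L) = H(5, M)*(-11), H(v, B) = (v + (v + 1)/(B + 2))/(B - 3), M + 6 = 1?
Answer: -140807/29248 ≈ -4.8142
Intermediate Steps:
M = -5 (M = -6 + 1 = -5)
H(v, B) = (v + (1 + v)/(2 + B))/(-3 + B)
S(L) = 33/8 (S(L) = ((1 + 3*5 - 5*5)/(-6 + (-5)**2 - 1*(-5)))*(-11) = ((1 + 15 - 25)/(-6 + 25 + 5))*(-11) = (-9/24)*(-11) = ((1/24)*(-9))*(-11) = -3/8*(-11) = 33/8)
(S(76) - 17605)/(44083 - 40427) = (33/8 - 17605)/(44083 - 40427) = -140807/8/3656 = -140807/8*1/3656 = -140807/29248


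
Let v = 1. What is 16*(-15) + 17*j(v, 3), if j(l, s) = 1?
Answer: -223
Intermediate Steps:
16*(-15) + 17*j(v, 3) = 16*(-15) + 17*1 = -240 + 17 = -223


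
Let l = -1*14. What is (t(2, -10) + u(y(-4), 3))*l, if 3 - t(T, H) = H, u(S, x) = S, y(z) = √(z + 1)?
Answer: -182 - 14*I*√3 ≈ -182.0 - 24.249*I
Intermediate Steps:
l = -14
y(z) = √(1 + z)
t(T, H) = 3 - H
(t(2, -10) + u(y(-4), 3))*l = ((3 - 1*(-10)) + √(1 - 4))*(-14) = ((3 + 10) + √(-3))*(-14) = (13 + I*√3)*(-14) = -182 - 14*I*√3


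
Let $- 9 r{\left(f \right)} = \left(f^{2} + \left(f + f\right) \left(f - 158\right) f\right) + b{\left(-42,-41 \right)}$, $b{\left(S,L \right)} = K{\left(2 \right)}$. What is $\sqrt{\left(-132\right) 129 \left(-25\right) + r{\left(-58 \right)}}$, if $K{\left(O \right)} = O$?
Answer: $\sqrt{586798} \approx 766.03$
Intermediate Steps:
$b{\left(S,L \right)} = 2$
$r{\left(f \right)} = - \frac{2}{9} - \frac{f^{2}}{9} - \frac{2 f^{2} \left(-158 + f\right)}{9}$ ($r{\left(f \right)} = - \frac{\left(f^{2} + \left(f + f\right) \left(f - 158\right) f\right) + 2}{9} = - \frac{\left(f^{2} + 2 f \left(-158 + f\right) f\right) + 2}{9} = - \frac{\left(f^{2} + 2 f^{2} \left(-158 + f\right)\right) + 2}{9} = - \frac{2 + f^{2} + 2 f^{2} \left(-158 + f\right)}{9} = - \frac{2}{9} - \frac{f^{2}}{9} - \frac{2 f^{2} \left(-158 + f\right)}{9}$)
$\sqrt{\left(-132\right) 129 \left(-25\right) + r{\left(-58 \right)}} = \sqrt{\left(-132\right) 129 \left(-25\right) - \left(\frac{2}{9} - 117740 - \frac{390224}{9}\right)} = \sqrt{\left(-17028\right) \left(-25\right) - -161098} = \sqrt{425700 + \left(- \frac{2}{9} + 117740 + \frac{390224}{9}\right)} = \sqrt{425700 + 161098} = \sqrt{586798}$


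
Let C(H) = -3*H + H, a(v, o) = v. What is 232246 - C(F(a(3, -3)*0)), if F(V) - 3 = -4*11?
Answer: 232164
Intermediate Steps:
F(V) = -41 (F(V) = 3 - 4*11 = 3 - 44 = -41)
C(H) = -2*H
232246 - C(F(a(3, -3)*0)) = 232246 - (-2)*(-41) = 232246 - 1*82 = 232246 - 82 = 232164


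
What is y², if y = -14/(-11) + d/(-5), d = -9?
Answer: 28561/3025 ≈ 9.4417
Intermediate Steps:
y = 169/55 (y = -14/(-11) - 9/(-5) = -14*(-1/11) - 9*(-⅕) = 14/11 + 9/5 = 169/55 ≈ 3.0727)
y² = (169/55)² = 28561/3025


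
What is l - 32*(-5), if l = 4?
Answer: 164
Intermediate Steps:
l - 32*(-5) = 4 - 32*(-5) = 4 + 160 = 164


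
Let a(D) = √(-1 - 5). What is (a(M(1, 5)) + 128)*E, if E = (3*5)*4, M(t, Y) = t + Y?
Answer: 7680 + 60*I*√6 ≈ 7680.0 + 146.97*I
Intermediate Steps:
M(t, Y) = Y + t
a(D) = I*√6 (a(D) = √(-6) = I*√6)
E = 60 (E = 15*4 = 60)
(a(M(1, 5)) + 128)*E = (I*√6 + 128)*60 = (128 + I*√6)*60 = 7680 + 60*I*√6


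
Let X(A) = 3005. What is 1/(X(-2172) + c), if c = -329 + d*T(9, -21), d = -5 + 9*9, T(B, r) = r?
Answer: 1/1080 ≈ 0.00092593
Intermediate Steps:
d = 76 (d = -5 + 81 = 76)
c = -1925 (c = -329 + 76*(-21) = -329 - 1596 = -1925)
1/(X(-2172) + c) = 1/(3005 - 1925) = 1/1080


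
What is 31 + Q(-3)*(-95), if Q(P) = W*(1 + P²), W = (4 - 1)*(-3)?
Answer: 8581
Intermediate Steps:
W = -9 (W = 3*(-3) = -9)
Q(P) = -9 - 9*P² (Q(P) = -9*(1 + P²) = -9 - 9*P²)
31 + Q(-3)*(-95) = 31 + (-9 - 9*(-3)²)*(-95) = 31 + (-9 - 9*9)*(-95) = 31 + (-9 - 81)*(-95) = 31 - 90*(-95) = 31 + 8550 = 8581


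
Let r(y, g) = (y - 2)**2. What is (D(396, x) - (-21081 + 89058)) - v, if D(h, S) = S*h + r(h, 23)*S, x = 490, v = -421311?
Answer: 76613014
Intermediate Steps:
r(y, g) = (-2 + y)**2
D(h, S) = S*h + S*(-2 + h)**2 (D(h, S) = S*h + (-2 + h)**2*S = S*h + S*(-2 + h)**2)
(D(396, x) - (-21081 + 89058)) - v = (490*(396 + (-2 + 396)**2) - (-21081 + 89058)) - 1*(-421311) = (490*(396 + 394**2) - 1*67977) + 421311 = (490*(396 + 155236) - 67977) + 421311 = (490*155632 - 67977) + 421311 = (76259680 - 67977) + 421311 = 76191703 + 421311 = 76613014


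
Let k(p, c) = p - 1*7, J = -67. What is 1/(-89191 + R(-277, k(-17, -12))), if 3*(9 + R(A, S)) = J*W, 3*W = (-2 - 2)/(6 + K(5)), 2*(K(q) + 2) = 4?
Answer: -27/2408266 ≈ -1.1211e-5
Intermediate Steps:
k(p, c) = -7 + p (k(p, c) = p - 7 = -7 + p)
K(q) = 0 (K(q) = -2 + (1/2)*4 = -2 + 2 = 0)
W = -2/9 (W = ((-2 - 2)/(6 + 0))/3 = (-4/6)/3 = (-4*1/6)/3 = (1/3)*(-2/3) = -2/9 ≈ -0.22222)
R(A, S) = -109/27 (R(A, S) = -9 + (-67*(-2/9))/3 = -9 + (1/3)*(134/9) = -9 + 134/27 = -109/27)
1/(-89191 + R(-277, k(-17, -12))) = 1/(-89191 - 109/27) = 1/(-2408266/27) = -27/2408266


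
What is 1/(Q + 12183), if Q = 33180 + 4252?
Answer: 1/49615 ≈ 2.0155e-5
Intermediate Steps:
Q = 37432
1/(Q + 12183) = 1/(37432 + 12183) = 1/49615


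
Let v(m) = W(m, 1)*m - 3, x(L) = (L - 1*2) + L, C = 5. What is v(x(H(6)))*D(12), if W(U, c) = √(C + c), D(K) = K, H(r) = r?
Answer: -36 + 120*√6 ≈ 257.94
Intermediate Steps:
x(L) = -2 + 2*L (x(L) = (L - 2) + L = (-2 + L) + L = -2 + 2*L)
W(U, c) = √(5 + c)
v(m) = -3 + m*√6 (v(m) = √(5 + 1)*m - 3 = √6*m - 3 = m*√6 - 3 = -3 + m*√6)
v(x(H(6)))*D(12) = (-3 + (-2 + 2*6)*√6)*12 = (-3 + (-2 + 12)*√6)*12 = (-3 + 10*√6)*12 = -36 + 120*√6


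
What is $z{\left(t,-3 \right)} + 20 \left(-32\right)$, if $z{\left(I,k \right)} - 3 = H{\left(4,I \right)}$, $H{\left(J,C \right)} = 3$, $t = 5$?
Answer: $-634$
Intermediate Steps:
$z{\left(I,k \right)} = 6$ ($z{\left(I,k \right)} = 3 + 3 = 6$)
$z{\left(t,-3 \right)} + 20 \left(-32\right) = 6 + 20 \left(-32\right) = 6 - 640 = -634$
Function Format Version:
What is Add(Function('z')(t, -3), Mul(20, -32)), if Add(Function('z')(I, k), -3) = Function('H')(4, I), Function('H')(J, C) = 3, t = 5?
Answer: -634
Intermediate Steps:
Function('z')(I, k) = 6 (Function('z')(I, k) = Add(3, 3) = 6)
Add(Function('z')(t, -3), Mul(20, -32)) = Add(6, Mul(20, -32)) = Add(6, -640) = -634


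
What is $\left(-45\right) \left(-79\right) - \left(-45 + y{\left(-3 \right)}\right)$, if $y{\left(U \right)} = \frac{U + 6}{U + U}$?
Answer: $\frac{7201}{2} \approx 3600.5$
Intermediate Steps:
$y{\left(U \right)} = \frac{6 + U}{2 U}$
$\left(-45\right) \left(-79\right) - \left(-45 + y{\left(-3 \right)}\right) = \left(-45\right) \left(-79\right) + \left(45 - \frac{6 - 3}{2 \left(-3\right)}\right) = 3555 + \left(45 - \frac{1}{2} \left(- \frac{1}{3}\right) 3\right) = 3555 + \left(45 - - \frac{1}{2}\right) = 3555 + \left(45 + \frac{1}{2}\right) = 3555 + \frac{91}{2} = \frac{7201}{2}$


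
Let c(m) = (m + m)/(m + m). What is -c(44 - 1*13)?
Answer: -1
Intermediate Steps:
c(m) = 1 (c(m) = (2*m)/((2*m)) = (2*m)*(1/(2*m)) = 1)
-c(44 - 1*13) = -1*1 = -1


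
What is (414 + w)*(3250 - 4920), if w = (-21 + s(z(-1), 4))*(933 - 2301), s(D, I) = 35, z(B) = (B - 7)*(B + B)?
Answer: 31292460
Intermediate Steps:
z(B) = 2*B*(-7 + B) (z(B) = (-7 + B)*(2*B) = 2*B*(-7 + B))
w = -19152 (w = (-21 + 35)*(933 - 2301) = 14*(-1368) = -19152)
(414 + w)*(3250 - 4920) = (414 - 19152)*(3250 - 4920) = -18738*(-1670) = 31292460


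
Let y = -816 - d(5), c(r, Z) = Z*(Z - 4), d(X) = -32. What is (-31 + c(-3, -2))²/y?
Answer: -361/784 ≈ -0.46046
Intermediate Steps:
c(r, Z) = Z*(-4 + Z)
y = -784 (y = -816 - 1*(-32) = -816 + 32 = -784)
(-31 + c(-3, -2))²/y = (-31 - 2*(-4 - 2))²/(-784) = (-31 - 2*(-6))²*(-1/784) = (-31 + 12)²*(-1/784) = (-19)²*(-1/784) = 361*(-1/784) = -361/784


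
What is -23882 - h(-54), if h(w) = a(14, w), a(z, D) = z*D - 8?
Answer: -23118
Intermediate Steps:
a(z, D) = -8 + D*z (a(z, D) = D*z - 8 = -8 + D*z)
h(w) = -8 + 14*w (h(w) = -8 + w*14 = -8 + 14*w)
-23882 - h(-54) = -23882 - (-8 + 14*(-54)) = -23882 - (-8 - 756) = -23882 - 1*(-764) = -23882 + 764 = -23118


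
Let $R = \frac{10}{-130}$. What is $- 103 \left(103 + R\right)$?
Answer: $- \frac{137814}{13} \approx -10601.0$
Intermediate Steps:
$R = - \frac{1}{13}$ ($R = 10 \left(- \frac{1}{130}\right) = - \frac{1}{13} \approx -0.076923$)
$- 103 \left(103 + R\right) = - 103 \left(103 - \frac{1}{13}\right) = \left(-103\right) \frac{1338}{13} = - \frac{137814}{13}$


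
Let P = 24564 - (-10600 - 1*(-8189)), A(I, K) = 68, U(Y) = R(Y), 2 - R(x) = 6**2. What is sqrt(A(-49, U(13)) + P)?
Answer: sqrt(27043) ≈ 164.45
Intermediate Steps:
R(x) = -34 (R(x) = 2 - 1*6**2 = 2 - 1*36 = 2 - 36 = -34)
U(Y) = -34
P = 26975 (P = 24564 - (-10600 + 8189) = 24564 - 1*(-2411) = 24564 + 2411 = 26975)
sqrt(A(-49, U(13)) + P) = sqrt(68 + 26975) = sqrt(27043)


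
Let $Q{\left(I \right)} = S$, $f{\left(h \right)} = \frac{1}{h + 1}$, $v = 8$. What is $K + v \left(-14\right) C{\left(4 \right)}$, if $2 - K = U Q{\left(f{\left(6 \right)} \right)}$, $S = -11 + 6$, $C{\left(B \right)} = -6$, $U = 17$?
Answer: $759$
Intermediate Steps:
$S = -5$
$f{\left(h \right)} = \frac{1}{1 + h}$
$Q{\left(I \right)} = -5$
$K = 87$ ($K = 2 - 17 \left(-5\right) = 2 - -85 = 2 + 85 = 87$)
$K + v \left(-14\right) C{\left(4 \right)} = 87 + 8 \left(-14\right) \left(-6\right) = 87 - -672 = 87 + 672 = 759$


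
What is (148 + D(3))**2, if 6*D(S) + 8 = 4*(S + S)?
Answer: 204304/9 ≈ 22700.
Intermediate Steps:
D(S) = -4/3 + 4*S/3 (D(S) = -4/3 + (4*(S + S))/6 = -4/3 + (4*(2*S))/6 = -4/3 + (8*S)/6 = -4/3 + 4*S/3)
(148 + D(3))**2 = (148 + (-4/3 + (4/3)*3))**2 = (148 + (-4/3 + 4))**2 = (148 + 8/3)**2 = (452/3)**2 = 204304/9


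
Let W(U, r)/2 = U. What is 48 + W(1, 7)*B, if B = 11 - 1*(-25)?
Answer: 120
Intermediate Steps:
W(U, r) = 2*U
B = 36 (B = 11 + 25 = 36)
48 + W(1, 7)*B = 48 + (2*1)*36 = 48 + 2*36 = 48 + 72 = 120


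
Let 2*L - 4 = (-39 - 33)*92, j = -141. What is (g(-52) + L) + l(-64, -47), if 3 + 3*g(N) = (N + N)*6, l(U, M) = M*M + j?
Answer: -1451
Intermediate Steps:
l(U, M) = -141 + M² (l(U, M) = M*M - 141 = M² - 141 = -141 + M²)
g(N) = -1 + 4*N (g(N) = -1 + ((N + N)*6)/3 = -1 + ((2*N)*6)/3 = -1 + (12*N)/3 = -1 + 4*N)
L = -3310 (L = 2 + ((-39 - 33)*92)/2 = 2 + (-72*92)/2 = 2 + (½)*(-6624) = 2 - 3312 = -3310)
(g(-52) + L) + l(-64, -47) = ((-1 + 4*(-52)) - 3310) + (-141 + (-47)²) = ((-1 - 208) - 3310) + (-141 + 2209) = (-209 - 3310) + 2068 = -3519 + 2068 = -1451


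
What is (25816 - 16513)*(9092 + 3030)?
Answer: 112770966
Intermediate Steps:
(25816 - 16513)*(9092 + 3030) = 9303*12122 = 112770966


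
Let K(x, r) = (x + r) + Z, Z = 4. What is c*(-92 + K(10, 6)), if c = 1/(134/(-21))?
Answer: 756/67 ≈ 11.284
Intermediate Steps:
K(x, r) = 4 + r + x (K(x, r) = (x + r) + 4 = (r + x) + 4 = 4 + r + x)
c = -21/134 (c = 1/(134*(-1/21)) = 1/(-134/21) = -21/134 ≈ -0.15672)
c*(-92 + K(10, 6)) = -21*(-92 + (4 + 6 + 10))/134 = -21*(-92 + 20)/134 = -21/134*(-72) = 756/67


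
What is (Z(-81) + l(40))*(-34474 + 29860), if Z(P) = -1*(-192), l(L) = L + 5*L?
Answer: -1993248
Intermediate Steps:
l(L) = 6*L
Z(P) = 192
(Z(-81) + l(40))*(-34474 + 29860) = (192 + 6*40)*(-34474 + 29860) = (192 + 240)*(-4614) = 432*(-4614) = -1993248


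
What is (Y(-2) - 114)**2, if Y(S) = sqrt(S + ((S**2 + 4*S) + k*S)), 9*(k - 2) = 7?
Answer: 116860/9 - 152*I*sqrt(26) ≈ 12984.0 - 775.05*I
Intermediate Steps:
k = 25/9 (k = 2 + (1/9)*7 = 2 + 7/9 = 25/9 ≈ 2.7778)
Y(S) = sqrt(S**2 + 70*S/9) (Y(S) = sqrt(S + ((S**2 + 4*S) + 25*S/9)) = sqrt(S + (S**2 + 61*S/9)) = sqrt(S**2 + 70*S/9))
(Y(-2) - 114)**2 = (sqrt(-2*(70 + 9*(-2)))/3 - 114)**2 = (sqrt(-2*(70 - 18))/3 - 114)**2 = (sqrt(-2*52)/3 - 114)**2 = (sqrt(-104)/3 - 114)**2 = ((2*I*sqrt(26))/3 - 114)**2 = (2*I*sqrt(26)/3 - 114)**2 = (-114 + 2*I*sqrt(26)/3)**2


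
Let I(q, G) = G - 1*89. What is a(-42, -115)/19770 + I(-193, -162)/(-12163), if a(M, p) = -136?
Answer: 1654051/120231255 ≈ 0.013757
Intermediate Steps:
I(q, G) = -89 + G (I(q, G) = G - 89 = -89 + G)
a(-42, -115)/19770 + I(-193, -162)/(-12163) = -136/19770 + (-89 - 162)/(-12163) = -136*1/19770 - 251*(-1/12163) = -68/9885 + 251/12163 = 1654051/120231255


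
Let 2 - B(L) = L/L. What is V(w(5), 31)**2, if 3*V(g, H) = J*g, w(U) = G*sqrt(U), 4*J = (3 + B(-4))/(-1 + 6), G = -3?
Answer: 1/5 ≈ 0.20000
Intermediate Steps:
B(L) = 1 (B(L) = 2 - L/L = 2 - 1*1 = 2 - 1 = 1)
J = 1/5 (J = ((3 + 1)/(-1 + 6))/4 = (4/5)/4 = (4*(1/5))/4 = (1/4)*(4/5) = 1/5 ≈ 0.20000)
w(U) = -3*sqrt(U)
V(g, H) = g/15 (V(g, H) = (g/5)/3 = g/15)
V(w(5), 31)**2 = ((-3*sqrt(5))/15)**2 = (-sqrt(5)/5)**2 = 1/5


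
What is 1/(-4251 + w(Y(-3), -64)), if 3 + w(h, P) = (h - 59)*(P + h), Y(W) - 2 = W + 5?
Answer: -1/954 ≈ -0.0010482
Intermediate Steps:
Y(W) = 7 + W (Y(W) = 2 + (W + 5) = 2 + (5 + W) = 7 + W)
w(h, P) = -3 + (-59 + h)*(P + h) (w(h, P) = -3 + (h - 59)*(P + h) = -3 + (-59 + h)*(P + h))
1/(-4251 + w(Y(-3), -64)) = 1/(-4251 + (-3 + (7 - 3)² - 59*(-64) - 59*(7 - 3) - 64*(7 - 3))) = 1/(-4251 + (-3 + 4² + 3776 - 59*4 - 64*4)) = 1/(-4251 + (-3 + 16 + 3776 - 236 - 256)) = 1/(-4251 + 3297) = 1/(-954) = -1/954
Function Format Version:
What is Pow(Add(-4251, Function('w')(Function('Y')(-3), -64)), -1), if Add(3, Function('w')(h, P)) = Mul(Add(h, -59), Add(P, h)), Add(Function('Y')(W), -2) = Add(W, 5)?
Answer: Rational(-1, 954) ≈ -0.0010482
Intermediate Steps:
Function('Y')(W) = Add(7, W) (Function('Y')(W) = Add(2, Add(W, 5)) = Add(2, Add(5, W)) = Add(7, W))
Function('w')(h, P) = Add(-3, Mul(Add(-59, h), Add(P, h))) (Function('w')(h, P) = Add(-3, Mul(Add(h, -59), Add(P, h))) = Add(-3, Mul(Add(-59, h), Add(P, h))))
Pow(Add(-4251, Function('w')(Function('Y')(-3), -64)), -1) = Pow(Add(-4251, Add(-3, Pow(Add(7, -3), 2), Mul(-59, -64), Mul(-59, Add(7, -3)), Mul(-64, Add(7, -3)))), -1) = Pow(Add(-4251, Add(-3, Pow(4, 2), 3776, Mul(-59, 4), Mul(-64, 4))), -1) = Pow(Add(-4251, Add(-3, 16, 3776, -236, -256)), -1) = Pow(Add(-4251, 3297), -1) = Pow(-954, -1) = Rational(-1, 954)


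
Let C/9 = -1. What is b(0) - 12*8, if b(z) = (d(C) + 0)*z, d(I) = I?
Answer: -96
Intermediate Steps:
C = -9 (C = 9*(-1) = -9)
b(z) = -9*z (b(z) = (-9 + 0)*z = -9*z)
b(0) - 12*8 = -9*0 - 12*8 = 0 - 96 = -96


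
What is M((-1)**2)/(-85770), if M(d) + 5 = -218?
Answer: 223/85770 ≈ 0.0026000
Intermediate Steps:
M(d) = -223 (M(d) = -5 - 218 = -223)
M((-1)**2)/(-85770) = -223/(-85770) = -223*(-1/85770) = 223/85770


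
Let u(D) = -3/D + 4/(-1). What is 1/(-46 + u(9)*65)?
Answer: -3/983 ≈ -0.0030519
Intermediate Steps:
u(D) = -4 - 3/D (u(D) = -3/D + 4*(-1) = -3/D - 4 = -4 - 3/D)
1/(-46 + u(9)*65) = 1/(-46 + (-4 - 3/9)*65) = 1/(-46 + (-4 - 3*⅑)*65) = 1/(-46 + (-4 - ⅓)*65) = 1/(-46 - 13/3*65) = 1/(-46 - 845/3) = 1/(-983/3) = -3/983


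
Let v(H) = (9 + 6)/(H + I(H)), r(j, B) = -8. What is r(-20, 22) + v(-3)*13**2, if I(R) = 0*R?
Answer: -853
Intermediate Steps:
I(R) = 0
v(H) = 15/H (v(H) = (9 + 6)/(H + 0) = 15/H)
r(-20, 22) + v(-3)*13**2 = -8 + (15/(-3))*13**2 = -8 + (15*(-1/3))*169 = -8 - 5*169 = -8 - 845 = -853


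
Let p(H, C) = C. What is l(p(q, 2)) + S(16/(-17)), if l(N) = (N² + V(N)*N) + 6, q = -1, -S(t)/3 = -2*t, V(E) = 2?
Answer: 142/17 ≈ 8.3529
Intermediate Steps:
S(t) = 6*t (S(t) = -(-6)*t = 6*t)
l(N) = 6 + N² + 2*N (l(N) = (N² + 2*N) + 6 = 6 + N² + 2*N)
l(p(q, 2)) + S(16/(-17)) = (6 + 2² + 2*2) + 6*(16/(-17)) = (6 + 4 + 4) + 6*(16*(-1/17)) = 14 + 6*(-16/17) = 14 - 96/17 = 142/17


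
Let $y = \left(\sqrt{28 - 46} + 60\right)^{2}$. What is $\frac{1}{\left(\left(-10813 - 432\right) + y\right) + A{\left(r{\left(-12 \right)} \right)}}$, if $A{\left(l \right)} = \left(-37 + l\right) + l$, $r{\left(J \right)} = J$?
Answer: $- \frac{1931}{14979844} - \frac{45 i \sqrt{2}}{7489922} \approx -0.00012891 - 8.4967 \cdot 10^{-6} i$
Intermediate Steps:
$A{\left(l \right)} = -37 + 2 l$
$y = \left(60 + 3 i \sqrt{2}\right)^{2}$ ($y = \left(\sqrt{-18} + 60\right)^{2} = \left(3 i \sqrt{2} + 60\right)^{2} = \left(60 + 3 i \sqrt{2}\right)^{2} \approx 3582.0 + 509.12 i$)
$\frac{1}{\left(\left(-10813 - 432\right) + y\right) + A{\left(r{\left(-12 \right)} \right)}} = \frac{1}{\left(\left(-10813 - 432\right) + \left(3582 + 360 i \sqrt{2}\right)\right) + \left(-37 + 2 \left(-12\right)\right)} = \frac{1}{\left(\left(-10813 - 432\right) + \left(3582 + 360 i \sqrt{2}\right)\right) - 61} = \frac{1}{\left(-11245 + \left(3582 + 360 i \sqrt{2}\right)\right) - 61} = \frac{1}{\left(-7663 + 360 i \sqrt{2}\right) - 61} = \frac{1}{-7724 + 360 i \sqrt{2}}$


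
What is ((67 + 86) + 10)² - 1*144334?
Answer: -117765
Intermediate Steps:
((67 + 86) + 10)² - 1*144334 = (153 + 10)² - 144334 = 163² - 144334 = 26569 - 144334 = -117765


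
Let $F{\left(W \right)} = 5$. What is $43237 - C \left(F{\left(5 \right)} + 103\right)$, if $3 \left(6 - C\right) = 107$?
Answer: $46441$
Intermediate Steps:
$C = - \frac{89}{3}$ ($C = 6 - \frac{107}{3} = - \frac{89}{3} \approx -29.667$)
$43237 - C \left(F{\left(5 \right)} + 103\right) = 43237 - - \frac{89 \left(5 + 103\right)}{3} = 43237 - \left(- \frac{89}{3}\right) 108 = 43237 - -3204 = 43237 + 3204 = 46441$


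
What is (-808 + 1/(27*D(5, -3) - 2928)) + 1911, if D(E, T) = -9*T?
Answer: 2425496/2199 ≈ 1103.0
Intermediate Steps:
(-808 + 1/(27*D(5, -3) - 2928)) + 1911 = (-808 + 1/(27*(-9*(-3)) - 2928)) + 1911 = (-808 + 1/(27*27 - 2928)) + 1911 = (-808 + 1/(729 - 2928)) + 1911 = (-808 + 1/(-2199)) + 1911 = (-808 - 1/2199) + 1911 = -1776793/2199 + 1911 = 2425496/2199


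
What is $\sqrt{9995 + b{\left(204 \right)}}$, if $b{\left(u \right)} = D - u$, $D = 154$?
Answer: $3 \sqrt{1105} \approx 99.725$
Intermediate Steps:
$b{\left(u \right)} = 154 - u$
$\sqrt{9995 + b{\left(204 \right)}} = \sqrt{9995 + \left(154 - 204\right)} = \sqrt{9995 - 50} = \sqrt{9945} = 3 \sqrt{1105}$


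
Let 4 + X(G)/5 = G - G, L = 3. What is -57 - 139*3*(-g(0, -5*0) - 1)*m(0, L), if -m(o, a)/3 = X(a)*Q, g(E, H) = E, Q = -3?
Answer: -75117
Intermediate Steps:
X(G) = -20 (X(G) = -20 + 5*(G - G) = -20 + 5*0 = -20 + 0 = -20)
m(o, a) = -180 (m(o, a) = -(-60)*(-3) = -3*60 = -180)
-57 - 139*3*(-g(0, -5*0) - 1)*m(0, L) = -57 - 139*3*(-1*0 - 1)*(-180) = -57 - 139*3*(0 - 1)*(-180) = -57 - 139*3*(-1)*(-180) = -57 - (-417)*(-180) = -57 - 139*540 = -57 - 75060 = -75117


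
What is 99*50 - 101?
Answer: 4849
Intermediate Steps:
99*50 - 101 = 4950 - 101 = 4849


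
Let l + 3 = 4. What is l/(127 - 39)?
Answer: 1/88 ≈ 0.011364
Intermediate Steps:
l = 1 (l = -3 + 4 = 1)
l/(127 - 39) = 1/(127 - 39) = 1/88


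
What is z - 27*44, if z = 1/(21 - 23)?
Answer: -2377/2 ≈ -1188.5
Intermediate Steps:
z = -1/2 (z = 1/(-2) = -1/2 ≈ -0.50000)
z - 27*44 = -1/2 - 27*44 = -1/2 - 1188 = -2377/2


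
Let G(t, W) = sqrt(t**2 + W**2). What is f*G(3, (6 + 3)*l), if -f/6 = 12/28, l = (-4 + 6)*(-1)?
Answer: -54*sqrt(37)/7 ≈ -46.924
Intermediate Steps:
l = -2 (l = 2*(-1) = -2)
f = -18/7 (f = -6*12/28 = -3*12/14 = -6*3/7 = -18/7 ≈ -2.5714)
G(t, W) = sqrt(W**2 + t**2)
f*G(3, (6 + 3)*l) = -18*sqrt(((6 + 3)*(-2))**2 + 3**2)/7 = -18*sqrt((9*(-2))**2 + 9)/7 = -18*sqrt((-18)**2 + 9)/7 = -18*sqrt(324 + 9)/7 = -54*sqrt(37)/7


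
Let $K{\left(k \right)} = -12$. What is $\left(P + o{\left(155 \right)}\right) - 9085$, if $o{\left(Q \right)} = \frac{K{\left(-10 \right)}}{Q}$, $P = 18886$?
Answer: $\frac{1519143}{155} \approx 9800.9$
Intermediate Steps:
$o{\left(Q \right)} = - \frac{12}{Q}$
$\left(P + o{\left(155 \right)}\right) - 9085 = \left(18886 - \frac{12}{155}\right) - 9085 = \frac{2927318}{155} - 9085 = \frac{1519143}{155}$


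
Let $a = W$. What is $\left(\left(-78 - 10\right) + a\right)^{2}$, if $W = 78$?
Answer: $100$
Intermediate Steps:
$a = 78$
$\left(\left(-78 - 10\right) + a\right)^{2} = \left(\left(-78 - 10\right) + 78\right)^{2} = \left(-88 + 78\right)^{2} = \left(-10\right)^{2} = 100$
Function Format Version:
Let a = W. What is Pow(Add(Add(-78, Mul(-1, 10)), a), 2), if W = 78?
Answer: 100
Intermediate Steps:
a = 78
Pow(Add(Add(-78, Mul(-1, 10)), a), 2) = Pow(Add(Add(-78, Mul(-1, 10)), 78), 2) = Pow(Add(Add(-78, -10), 78), 2) = Pow(Add(-88, 78), 2) = Pow(-10, 2) = 100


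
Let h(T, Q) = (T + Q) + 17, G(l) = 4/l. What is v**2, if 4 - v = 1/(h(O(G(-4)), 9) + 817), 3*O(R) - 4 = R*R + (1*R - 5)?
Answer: 102191881/6390784 ≈ 15.991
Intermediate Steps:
O(R) = -1/3 + R/3 + R**2/3 (O(R) = 4/3 + (R*R + (1*R - 5))/3 = 4/3 + (R**2 + (R - 5))/3 = 4/3 + (R**2 + (-5 + R))/3 = 4/3 + (-5 + R + R**2)/3 = 4/3 + (-5/3 + R/3 + R**2/3) = -1/3 + R/3 + R**2/3)
h(T, Q) = 17 + Q + T (h(T, Q) = (Q + T) + 17 = 17 + Q + T)
v = 10109/2528 (v = 4 - 1/((17 + 9 + (-1/3 + (4/(-4))/3 + (4/(-4))**2/3)) + 817) = 4 - 1/((17 + 9 + (-1/3 + (4*(-1/4))/3 + (4*(-1/4))**2/3)) + 817) = 4 - 1/((17 + 9 + (-1/3 + (1/3)*(-1) + (1/3)*(-1)**2)) + 817) = 4 - 1/((17 + 9 + (-1/3 - 1/3 + (1/3)*1)) + 817) = 4 - 1/((17 + 9 + (-1/3 - 1/3 + 1/3)) + 817) = 4 - 1/((17 + 9 - 1/3) + 817) = 4 - 1/(77/3 + 817) = 4 - 1/2528/3 = 4 - 1*3/2528 = 4 - 3/2528 = 10109/2528 ≈ 3.9988)
v**2 = (10109/2528)**2 = 102191881/6390784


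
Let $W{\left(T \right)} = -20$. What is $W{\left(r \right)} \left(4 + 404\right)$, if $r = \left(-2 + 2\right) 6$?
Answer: $-8160$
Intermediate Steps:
$r = 0$ ($r = 0 \cdot 6 = 0$)
$W{\left(r \right)} \left(4 + 404\right) = - 20 \left(4 + 404\right) = \left(-20\right) 408 = -8160$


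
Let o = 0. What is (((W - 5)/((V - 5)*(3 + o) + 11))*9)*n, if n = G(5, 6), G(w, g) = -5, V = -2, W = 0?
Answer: -45/2 ≈ -22.500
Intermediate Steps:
n = -5
(((W - 5)/((V - 5)*(3 + o) + 11))*9)*n = (((0 - 5)/((-2 - 5)*(3 + 0) + 11))*9)*(-5) = (-5/(-7*3 + 11)*9)*(-5) = (-5/(-21 + 11)*9)*(-5) = (-5/(-10)*9)*(-5) = (-5*(-⅒)*9)*(-5) = ((½)*9)*(-5) = (9/2)*(-5) = -45/2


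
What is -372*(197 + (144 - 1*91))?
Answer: -93000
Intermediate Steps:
-372*(197 + (144 - 1*91)) = -372*(197 + (144 - 91)) = -372*(197 + 53) = -372*250 = -93000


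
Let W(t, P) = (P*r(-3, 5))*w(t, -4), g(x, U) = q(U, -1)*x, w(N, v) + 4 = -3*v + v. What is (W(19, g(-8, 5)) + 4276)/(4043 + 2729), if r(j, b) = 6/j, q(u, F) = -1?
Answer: 1053/1693 ≈ 0.62197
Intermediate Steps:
w(N, v) = -4 - 2*v (w(N, v) = -4 + (-3*v + v) = -4 - 2*v)
g(x, U) = -x
W(t, P) = -8*P (W(t, P) = (P*(6/(-3)))*(-4 - 2*(-4)) = (P*(6*(-⅓)))*(-4 + 8) = (P*(-2))*4 = -2*P*4 = -8*P)
(W(19, g(-8, 5)) + 4276)/(4043 + 2729) = (-(-8)*(-8) + 4276)/(4043 + 2729) = (-8*8 + 4276)/6772 = (-64 + 4276)*(1/6772) = 4212*(1/6772) = 1053/1693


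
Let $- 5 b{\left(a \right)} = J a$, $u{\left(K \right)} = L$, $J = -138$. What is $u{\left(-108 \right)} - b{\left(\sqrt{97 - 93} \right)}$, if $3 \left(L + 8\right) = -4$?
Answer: $- \frac{968}{15} \approx -64.533$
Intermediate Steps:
$L = - \frac{28}{3}$ ($L = -8 + \frac{1}{3} \left(-4\right) = -8 - \frac{4}{3} = - \frac{28}{3} \approx -9.3333$)
$u{\left(K \right)} = - \frac{28}{3}$
$b{\left(a \right)} = \frac{138 a}{5}$ ($b{\left(a \right)} = - \frac{\left(-138\right) a}{5} = \frac{138 a}{5}$)
$u{\left(-108 \right)} - b{\left(\sqrt{97 - 93} \right)} = - \frac{28}{3} - \frac{138 \sqrt{97 - 93}}{5} = - \frac{28}{3} - \frac{138 \sqrt{4}}{5} = - \frac{28}{3} - \frac{138}{5} \cdot 2 = - \frac{28}{3} - \frac{276}{5} = - \frac{968}{15}$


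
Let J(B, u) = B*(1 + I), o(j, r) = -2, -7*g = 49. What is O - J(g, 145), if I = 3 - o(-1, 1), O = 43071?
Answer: 43113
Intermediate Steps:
g = -7 (g = -⅐*49 = -7)
I = 5 (I = 3 - 1*(-2) = 3 + 2 = 5)
J(B, u) = 6*B (J(B, u) = B*(1 + 5) = B*6 = 6*B)
O - J(g, 145) = 43071 - 6*(-7) = 43071 - 1*(-42) = 43071 + 42 = 43113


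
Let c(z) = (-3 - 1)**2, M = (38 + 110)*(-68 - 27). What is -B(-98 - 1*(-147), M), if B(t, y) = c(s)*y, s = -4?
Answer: 224960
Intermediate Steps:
M = -14060 (M = 148*(-95) = -14060)
c(z) = 16 (c(z) = (-4)**2 = 16)
B(t, y) = 16*y
-B(-98 - 1*(-147), M) = -16*(-14060) = -1*(-224960) = 224960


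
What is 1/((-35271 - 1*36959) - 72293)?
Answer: -1/144523 ≈ -6.9193e-6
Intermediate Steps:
1/((-35271 - 1*36959) - 72293) = 1/((-35271 - 36959) - 72293) = 1/(-72230 - 72293) = 1/(-144523) = -1/144523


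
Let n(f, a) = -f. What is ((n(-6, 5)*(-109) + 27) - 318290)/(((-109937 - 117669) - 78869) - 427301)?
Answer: 318917/733776 ≈ 0.43462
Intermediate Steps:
((n(-6, 5)*(-109) + 27) - 318290)/(((-109937 - 117669) - 78869) - 427301) = ((-1*(-6)*(-109) + 27) - 318290)/(((-109937 - 117669) - 78869) - 427301) = ((6*(-109) + 27) - 318290)/((-227606 - 78869) - 427301) = ((-654 + 27) - 318290)/(-306475 - 427301) = (-627 - 318290)/(-733776) = -318917*(-1/733776) = 318917/733776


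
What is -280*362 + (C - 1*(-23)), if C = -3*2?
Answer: -101343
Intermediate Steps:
C = -6
-280*362 + (C - 1*(-23)) = -280*362 + (-6 - 1*(-23)) = -101360 + (-6 + 23) = -101360 + 17 = -101343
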